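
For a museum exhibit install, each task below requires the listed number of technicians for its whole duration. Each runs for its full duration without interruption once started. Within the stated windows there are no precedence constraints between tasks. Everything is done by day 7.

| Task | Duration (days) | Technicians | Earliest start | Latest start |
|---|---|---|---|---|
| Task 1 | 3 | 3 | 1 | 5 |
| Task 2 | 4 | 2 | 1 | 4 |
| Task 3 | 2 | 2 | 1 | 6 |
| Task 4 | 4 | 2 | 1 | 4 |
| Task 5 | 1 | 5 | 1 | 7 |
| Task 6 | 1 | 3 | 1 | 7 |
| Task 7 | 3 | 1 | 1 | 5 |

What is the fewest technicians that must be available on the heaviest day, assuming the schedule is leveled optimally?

7

Early-start (Task 1@1, Task 2@1, Task 3@1, Task 4@1, Task 5@1, Task 6@1, Task 7@1) gives peak 18: d1:18  d2:10  d3:8  d4:4  d5:0  d6:0  d7:0.
Shift Task 4→3, Task 5→7, Task 6→4, Task 7→5.
Schedule Task 1@1, Task 2@1, Task 3@1, Task 4@3, Task 5@7, Task 6@4, Task 7@5: d1:7  d2:7  d3:7  d4:7  d5:3  d6:3  d7:6 — peak 7.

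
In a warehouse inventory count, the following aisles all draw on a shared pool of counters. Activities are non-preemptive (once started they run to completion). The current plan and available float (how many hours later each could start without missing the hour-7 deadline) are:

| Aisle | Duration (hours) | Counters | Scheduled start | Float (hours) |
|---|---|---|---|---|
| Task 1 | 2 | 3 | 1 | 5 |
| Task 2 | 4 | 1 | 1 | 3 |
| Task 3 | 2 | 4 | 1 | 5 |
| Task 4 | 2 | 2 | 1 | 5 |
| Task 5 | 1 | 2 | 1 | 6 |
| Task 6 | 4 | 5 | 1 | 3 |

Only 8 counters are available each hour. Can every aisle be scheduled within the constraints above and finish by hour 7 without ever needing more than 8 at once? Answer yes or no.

Schedule Task 1@1, Task 2@1, Task 3@1, Task 4@3, Task 5@3, Task 6@4: h1:8  h2:8  h3:5  h4:8  h5:5  h6:5  h7:5 — peak 8 ≤ 8.

yes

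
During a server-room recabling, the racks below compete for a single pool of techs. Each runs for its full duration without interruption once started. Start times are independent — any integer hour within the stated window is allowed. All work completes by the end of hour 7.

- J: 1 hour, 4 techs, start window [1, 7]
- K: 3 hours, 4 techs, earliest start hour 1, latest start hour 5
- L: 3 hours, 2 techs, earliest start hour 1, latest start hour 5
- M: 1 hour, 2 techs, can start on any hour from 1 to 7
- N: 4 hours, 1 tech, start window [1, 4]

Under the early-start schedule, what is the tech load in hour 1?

13

At early start, hour 1 has: J, K, L, M, N.
Demand: 4 + 4 + 2 + 2 + 1 = 13.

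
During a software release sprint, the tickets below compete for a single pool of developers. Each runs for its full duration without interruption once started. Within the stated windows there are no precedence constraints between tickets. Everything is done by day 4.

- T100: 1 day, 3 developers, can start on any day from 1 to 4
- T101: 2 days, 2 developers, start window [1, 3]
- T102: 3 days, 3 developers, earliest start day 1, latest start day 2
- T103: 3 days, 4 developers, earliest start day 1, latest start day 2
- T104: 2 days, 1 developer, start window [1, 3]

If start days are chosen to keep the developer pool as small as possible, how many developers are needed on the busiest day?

Early-start (T100@1, T101@1, T102@1, T103@1, T104@1) gives peak 13: d1:13  d2:10  d3:7  d4:0.
Shift T103→2, T104→3.
Schedule T100@1, T101@1, T102@1, T103@2, T104@3: d1:8  d2:9  d3:8  d4:5 — peak 9.

9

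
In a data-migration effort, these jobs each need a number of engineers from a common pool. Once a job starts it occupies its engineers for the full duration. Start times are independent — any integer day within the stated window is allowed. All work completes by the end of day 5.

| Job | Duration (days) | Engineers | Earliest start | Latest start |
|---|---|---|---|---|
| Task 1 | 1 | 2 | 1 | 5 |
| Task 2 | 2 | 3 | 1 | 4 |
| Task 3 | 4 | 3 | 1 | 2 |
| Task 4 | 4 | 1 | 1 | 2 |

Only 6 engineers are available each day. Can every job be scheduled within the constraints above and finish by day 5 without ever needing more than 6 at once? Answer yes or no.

no

The minimum achievable peak is 7; 6 < 7, so no feasible schedule stays within the cap.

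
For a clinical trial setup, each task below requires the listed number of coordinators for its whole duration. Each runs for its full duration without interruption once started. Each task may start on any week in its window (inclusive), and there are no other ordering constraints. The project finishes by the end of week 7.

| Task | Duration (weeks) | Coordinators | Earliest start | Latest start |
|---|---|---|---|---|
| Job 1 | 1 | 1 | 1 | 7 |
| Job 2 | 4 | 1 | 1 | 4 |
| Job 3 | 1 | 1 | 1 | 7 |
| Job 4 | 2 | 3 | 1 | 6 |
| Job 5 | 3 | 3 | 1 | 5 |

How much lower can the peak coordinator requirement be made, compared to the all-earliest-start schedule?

5

Early-start peak: w1:9  w2:7  w3:4  w4:1  w5:0  w6:0  w7:0 ⇒ 9.
Leveled (Job 1@1, Job 2@1, Job 3@1, Job 4@2, Job 5@4): w1:3  w2:4  w3:4  w4:4  w5:3  w6:3  w7:0 ⇒ 4.
Reduction 9 − 4 = 5.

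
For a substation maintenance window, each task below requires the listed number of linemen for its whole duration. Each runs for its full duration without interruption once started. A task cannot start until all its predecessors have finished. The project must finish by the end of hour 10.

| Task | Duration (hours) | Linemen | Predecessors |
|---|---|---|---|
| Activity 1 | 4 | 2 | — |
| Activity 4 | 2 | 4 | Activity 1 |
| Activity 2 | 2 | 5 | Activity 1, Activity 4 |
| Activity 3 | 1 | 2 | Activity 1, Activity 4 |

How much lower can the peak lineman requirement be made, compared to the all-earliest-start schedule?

Early-start peak: h1:2  h2:2  h3:2  h4:2  h5:4  h6:4  h7:7  h8:5  h9:0  h10:0 ⇒ 7.
Leveled (Activity 1@1, Activity 4@5, Activity 2@7, Activity 3@9): h1:2  h2:2  h3:2  h4:2  h5:4  h6:4  h7:5  h8:5  h9:2  h10:0 ⇒ 5.
Reduction 7 − 5 = 2.

2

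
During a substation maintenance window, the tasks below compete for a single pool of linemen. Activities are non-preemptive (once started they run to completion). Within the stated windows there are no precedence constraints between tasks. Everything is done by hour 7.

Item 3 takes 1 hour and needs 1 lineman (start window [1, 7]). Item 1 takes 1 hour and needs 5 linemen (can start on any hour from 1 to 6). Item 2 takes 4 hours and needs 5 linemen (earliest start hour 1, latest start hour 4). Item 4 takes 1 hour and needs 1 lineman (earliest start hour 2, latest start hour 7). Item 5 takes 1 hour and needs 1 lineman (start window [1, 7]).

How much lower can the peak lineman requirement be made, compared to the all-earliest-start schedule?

Early-start peak: h1:12  h2:6  h3:5  h4:5  h5:0  h6:0  h7:0 ⇒ 12.
Leveled (Item 3@1, Item 1@2, Item 2@3, Item 4@7, Item 5@1): h1:2  h2:5  h3:5  h4:5  h5:5  h6:5  h7:1 ⇒ 5.
Reduction 12 − 5 = 7.

7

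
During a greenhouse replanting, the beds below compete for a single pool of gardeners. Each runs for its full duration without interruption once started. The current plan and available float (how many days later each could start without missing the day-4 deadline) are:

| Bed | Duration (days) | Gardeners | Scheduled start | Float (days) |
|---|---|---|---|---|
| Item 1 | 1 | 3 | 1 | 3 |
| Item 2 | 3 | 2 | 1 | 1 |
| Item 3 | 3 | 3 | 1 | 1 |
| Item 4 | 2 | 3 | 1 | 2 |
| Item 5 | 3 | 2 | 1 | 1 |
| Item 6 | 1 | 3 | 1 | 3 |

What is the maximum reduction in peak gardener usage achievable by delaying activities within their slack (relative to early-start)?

Early-start peak: d1:16  d2:10  d3:7  d4:0 ⇒ 16.
Leveled (Item 1@1, Item 2@1, Item 3@1, Item 4@2, Item 5@1, Item 6@4): d1:10  d2:10  d3:10  d4:3 ⇒ 10.
Reduction 16 − 10 = 6.

6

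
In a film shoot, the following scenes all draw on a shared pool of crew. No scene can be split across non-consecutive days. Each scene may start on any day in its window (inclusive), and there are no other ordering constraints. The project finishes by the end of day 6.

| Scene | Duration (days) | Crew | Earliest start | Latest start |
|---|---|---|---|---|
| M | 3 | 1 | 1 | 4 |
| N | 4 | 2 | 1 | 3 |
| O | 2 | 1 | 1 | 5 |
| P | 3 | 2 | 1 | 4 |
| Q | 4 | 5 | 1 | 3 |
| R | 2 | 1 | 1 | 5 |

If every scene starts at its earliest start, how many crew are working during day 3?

At early start, day 3 has: M, N, P, Q.
Demand: 1 + 2 + 2 + 5 = 10.

10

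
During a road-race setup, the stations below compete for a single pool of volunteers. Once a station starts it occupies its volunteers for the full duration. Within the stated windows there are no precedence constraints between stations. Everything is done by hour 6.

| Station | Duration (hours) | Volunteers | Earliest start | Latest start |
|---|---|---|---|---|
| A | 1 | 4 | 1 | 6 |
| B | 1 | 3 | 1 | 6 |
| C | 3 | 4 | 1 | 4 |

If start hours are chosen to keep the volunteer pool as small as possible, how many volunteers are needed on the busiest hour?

4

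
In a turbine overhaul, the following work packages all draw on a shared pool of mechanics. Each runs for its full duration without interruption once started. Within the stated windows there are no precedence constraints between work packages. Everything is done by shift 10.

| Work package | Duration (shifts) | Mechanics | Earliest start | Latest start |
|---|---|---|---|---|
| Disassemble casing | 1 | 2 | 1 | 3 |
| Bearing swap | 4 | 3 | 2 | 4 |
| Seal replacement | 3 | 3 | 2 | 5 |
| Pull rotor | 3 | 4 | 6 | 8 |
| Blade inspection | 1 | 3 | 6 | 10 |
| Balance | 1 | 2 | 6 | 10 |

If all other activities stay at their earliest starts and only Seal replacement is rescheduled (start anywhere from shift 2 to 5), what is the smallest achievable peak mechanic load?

9

Seal replacement@2: s1:2  s2:6  s3:6  s4:6  s5:3  s6:9  s7:4  s8:4  s9:0  s10:0 → peak 9
Seal replacement@3: s1:2  s2:3  s3:6  s4:6  s5:6  s6:9  s7:4  s8:4  s9:0  s10:0 → peak 9
Seal replacement@4: s1:2  s2:3  s3:3  s4:6  s5:6  s6:12  s7:4  s8:4  s9:0  s10:0 → peak 12
Seal replacement@5: s1:2  s2:3  s3:3  s4:3  s5:6  s6:12  s7:7  s8:4  s9:0  s10:0 → peak 12
Best is Seal replacement@2, peak 9.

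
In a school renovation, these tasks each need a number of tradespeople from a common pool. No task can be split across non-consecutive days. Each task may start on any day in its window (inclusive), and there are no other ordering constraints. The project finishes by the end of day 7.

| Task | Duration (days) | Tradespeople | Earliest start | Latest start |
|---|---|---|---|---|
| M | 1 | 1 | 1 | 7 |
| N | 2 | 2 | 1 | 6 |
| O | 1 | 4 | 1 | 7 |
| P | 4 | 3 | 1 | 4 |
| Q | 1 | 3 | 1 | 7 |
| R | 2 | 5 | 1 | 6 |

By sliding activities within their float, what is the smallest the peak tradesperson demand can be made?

Early-start (M@1, N@1, O@1, P@1, Q@1, R@1) gives peak 18: d1:18  d2:10  d3:3  d4:3  d5:0  d6:0  d7:0.
Shift O→5, Q→3, R→6.
Schedule M@1, N@1, O@5, P@1, Q@3, R@6: d1:6  d2:5  d3:6  d4:3  d5:4  d6:5  d7:5 — peak 6.

6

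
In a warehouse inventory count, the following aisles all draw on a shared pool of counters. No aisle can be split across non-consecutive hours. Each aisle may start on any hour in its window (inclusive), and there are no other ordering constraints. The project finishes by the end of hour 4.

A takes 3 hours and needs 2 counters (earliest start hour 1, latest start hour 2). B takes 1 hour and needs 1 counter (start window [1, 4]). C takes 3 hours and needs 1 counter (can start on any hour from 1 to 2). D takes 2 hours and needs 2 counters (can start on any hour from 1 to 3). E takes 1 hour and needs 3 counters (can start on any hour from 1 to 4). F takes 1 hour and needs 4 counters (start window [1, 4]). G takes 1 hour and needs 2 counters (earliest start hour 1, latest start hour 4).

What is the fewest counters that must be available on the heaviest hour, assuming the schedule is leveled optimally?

Early-start (A@1, B@1, C@1, D@1, E@1, F@1, G@1) gives peak 15: h1:15  h2:5  h3:3  h4:0.
Shift E→3, F→4, G→4.
Schedule A@1, B@1, C@1, D@1, E@3, F@4, G@4: h1:6  h2:5  h3:6  h4:6 — peak 6.
Total counter-hours = 23 over 4 hours ⇒ peak ≥ ⌈23/4⌉ = 6, so 6 is optimal.

6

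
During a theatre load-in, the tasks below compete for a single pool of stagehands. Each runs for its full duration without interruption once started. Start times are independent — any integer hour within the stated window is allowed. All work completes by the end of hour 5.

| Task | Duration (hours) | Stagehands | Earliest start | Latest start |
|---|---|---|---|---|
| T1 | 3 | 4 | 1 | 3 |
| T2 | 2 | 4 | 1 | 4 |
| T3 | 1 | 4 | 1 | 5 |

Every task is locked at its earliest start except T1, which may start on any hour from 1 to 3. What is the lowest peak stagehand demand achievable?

T1@1: h1:12  h2:8  h3:4  h4:0  h5:0 → peak 12
T1@2: h1:8  h2:8  h3:4  h4:4  h5:0 → peak 8
T1@3: h1:8  h2:4  h3:4  h4:4  h5:4 → peak 8
Best is T1@2, peak 8.

8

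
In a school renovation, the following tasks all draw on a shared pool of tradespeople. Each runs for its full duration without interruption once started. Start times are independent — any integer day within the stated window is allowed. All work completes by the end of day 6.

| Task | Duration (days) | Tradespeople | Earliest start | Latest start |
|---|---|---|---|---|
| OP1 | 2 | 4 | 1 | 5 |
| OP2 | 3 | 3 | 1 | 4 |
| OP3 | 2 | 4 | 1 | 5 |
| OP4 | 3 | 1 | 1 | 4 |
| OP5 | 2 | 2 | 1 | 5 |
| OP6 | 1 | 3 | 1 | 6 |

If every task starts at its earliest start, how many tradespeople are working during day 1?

At early start, day 1 has: OP1, OP2, OP3, OP4, OP5, OP6.
Demand: 4 + 3 + 4 + 1 + 2 + 3 = 17.

17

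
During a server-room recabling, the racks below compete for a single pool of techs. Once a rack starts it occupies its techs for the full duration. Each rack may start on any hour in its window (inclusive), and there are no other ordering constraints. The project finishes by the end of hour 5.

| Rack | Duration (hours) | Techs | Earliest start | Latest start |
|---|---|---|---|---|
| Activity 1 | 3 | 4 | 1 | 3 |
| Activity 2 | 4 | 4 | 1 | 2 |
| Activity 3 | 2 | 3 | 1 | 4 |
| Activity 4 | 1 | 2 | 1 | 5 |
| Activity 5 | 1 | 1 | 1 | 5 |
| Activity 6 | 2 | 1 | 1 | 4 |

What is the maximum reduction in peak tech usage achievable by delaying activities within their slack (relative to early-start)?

Early-start peak: h1:15  h2:12  h3:8  h4:4  h5:0 ⇒ 15.
Leveled (Activity 1@1, Activity 2@1, Activity 3@4, Activity 4@5, Activity 5@5, Activity 6@4): h1:8  h2:8  h3:8  h4:8  h5:7 ⇒ 8.
Reduction 15 − 8 = 7.

7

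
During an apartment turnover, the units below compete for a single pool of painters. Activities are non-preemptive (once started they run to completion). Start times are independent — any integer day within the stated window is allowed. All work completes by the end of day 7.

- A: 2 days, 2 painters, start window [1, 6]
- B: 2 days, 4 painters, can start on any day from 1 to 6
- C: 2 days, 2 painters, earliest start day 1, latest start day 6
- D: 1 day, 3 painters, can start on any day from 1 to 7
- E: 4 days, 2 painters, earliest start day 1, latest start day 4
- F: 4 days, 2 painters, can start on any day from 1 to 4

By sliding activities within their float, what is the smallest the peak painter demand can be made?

Early-start (A@1, B@1, C@1, D@1, E@1, F@1) gives peak 15: d1:15  d2:12  d3:4  d4:4  d5:0  d6:0  d7:0.
Shift C→3, D→3, E→4, F→4.
Schedule A@1, B@1, C@3, D@3, E@4, F@4: d1:6  d2:6  d3:5  d4:6  d5:4  d6:4  d7:4 — peak 6.

6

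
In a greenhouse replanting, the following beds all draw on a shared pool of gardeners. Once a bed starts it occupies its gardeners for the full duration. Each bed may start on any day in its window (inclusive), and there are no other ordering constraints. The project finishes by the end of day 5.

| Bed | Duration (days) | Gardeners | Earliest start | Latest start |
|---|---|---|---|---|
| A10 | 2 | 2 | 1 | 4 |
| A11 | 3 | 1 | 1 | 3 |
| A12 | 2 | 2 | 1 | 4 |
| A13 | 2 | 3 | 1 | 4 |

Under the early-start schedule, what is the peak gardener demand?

8

Early-start schedule: A10@1, A11@1, A12@1, A13@1.
Load per day: day 1: 8, day 2: 8, day 3: 1, day 4: 0, day 5: 0.
Peak is 8.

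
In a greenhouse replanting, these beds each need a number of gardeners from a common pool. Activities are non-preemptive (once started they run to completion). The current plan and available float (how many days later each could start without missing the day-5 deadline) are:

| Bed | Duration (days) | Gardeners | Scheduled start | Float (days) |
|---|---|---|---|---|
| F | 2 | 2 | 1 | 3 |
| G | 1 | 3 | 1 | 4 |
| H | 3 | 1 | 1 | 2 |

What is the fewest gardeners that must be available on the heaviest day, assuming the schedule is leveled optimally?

3

Early-start (F@1, G@1, H@1) gives peak 6: d1:6  d2:3  d3:1  d4:0  d5:0.
Shift G→4.
Schedule F@1, G@4, H@1: d1:3  d2:3  d3:1  d4:3  d5:0 — peak 3.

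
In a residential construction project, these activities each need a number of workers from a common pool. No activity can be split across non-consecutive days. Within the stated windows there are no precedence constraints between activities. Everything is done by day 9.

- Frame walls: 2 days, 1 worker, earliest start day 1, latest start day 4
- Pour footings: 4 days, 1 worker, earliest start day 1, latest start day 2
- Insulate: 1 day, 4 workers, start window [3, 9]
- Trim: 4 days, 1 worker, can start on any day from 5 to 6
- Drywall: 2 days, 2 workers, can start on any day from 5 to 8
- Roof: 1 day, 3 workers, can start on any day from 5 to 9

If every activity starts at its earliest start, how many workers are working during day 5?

6

At early start, day 5 has: Trim, Drywall, Roof.
Demand: 1 + 2 + 3 = 6.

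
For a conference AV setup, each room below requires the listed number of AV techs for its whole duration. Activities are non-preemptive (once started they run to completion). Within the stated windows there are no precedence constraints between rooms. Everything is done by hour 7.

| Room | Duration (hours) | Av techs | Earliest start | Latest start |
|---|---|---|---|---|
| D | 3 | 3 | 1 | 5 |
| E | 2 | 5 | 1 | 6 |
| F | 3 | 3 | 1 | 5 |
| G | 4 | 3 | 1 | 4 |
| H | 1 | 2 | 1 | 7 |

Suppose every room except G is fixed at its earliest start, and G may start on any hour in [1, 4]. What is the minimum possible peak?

G@1: h1:16  h2:14  h3:9  h4:3  h5:0  h6:0  h7:0 → peak 16
G@2: h1:13  h2:14  h3:9  h4:3  h5:3  h6:0  h7:0 → peak 14
G@3: h1:13  h2:11  h3:9  h4:3  h5:3  h6:3  h7:0 → peak 13
G@4: h1:13  h2:11  h3:6  h4:3  h5:3  h6:3  h7:3 → peak 13
Best is G@3, peak 13.

13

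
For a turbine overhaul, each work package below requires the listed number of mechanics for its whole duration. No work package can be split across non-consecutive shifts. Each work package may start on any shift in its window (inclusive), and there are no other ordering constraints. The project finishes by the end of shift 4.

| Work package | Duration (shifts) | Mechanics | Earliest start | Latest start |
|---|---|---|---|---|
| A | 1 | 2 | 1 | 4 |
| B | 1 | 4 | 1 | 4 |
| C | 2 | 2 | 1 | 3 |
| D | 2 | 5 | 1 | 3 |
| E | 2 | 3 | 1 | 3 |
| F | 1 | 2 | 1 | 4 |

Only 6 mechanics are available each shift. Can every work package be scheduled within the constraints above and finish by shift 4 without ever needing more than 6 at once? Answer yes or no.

Total mechanic-shifts = 28; over 4 shifts the average is 28/4 > 6, so some shift must exceed 6.

no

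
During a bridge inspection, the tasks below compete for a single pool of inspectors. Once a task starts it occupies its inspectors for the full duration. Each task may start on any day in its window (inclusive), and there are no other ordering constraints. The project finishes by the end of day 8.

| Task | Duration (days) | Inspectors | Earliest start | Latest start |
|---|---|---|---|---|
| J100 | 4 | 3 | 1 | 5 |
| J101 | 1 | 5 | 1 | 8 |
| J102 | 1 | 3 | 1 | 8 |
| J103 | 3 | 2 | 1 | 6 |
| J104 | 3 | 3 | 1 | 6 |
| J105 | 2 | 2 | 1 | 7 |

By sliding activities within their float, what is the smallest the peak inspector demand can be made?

6

Early-start (J100@1, J101@1, J102@1, J103@1, J104@1, J105@1) gives peak 18: d1:18  d2:10  d3:8  d4:3  d5:0  d6:0  d7:0  d8:0.
Shift J101→5, J103→2, J104→6, J105→6.
Schedule J100@1, J101@5, J102@1, J103@2, J104@6, J105@6: d1:6  d2:5  d3:5  d4:5  d5:5  d6:5  d7:5  d8:3 — peak 6.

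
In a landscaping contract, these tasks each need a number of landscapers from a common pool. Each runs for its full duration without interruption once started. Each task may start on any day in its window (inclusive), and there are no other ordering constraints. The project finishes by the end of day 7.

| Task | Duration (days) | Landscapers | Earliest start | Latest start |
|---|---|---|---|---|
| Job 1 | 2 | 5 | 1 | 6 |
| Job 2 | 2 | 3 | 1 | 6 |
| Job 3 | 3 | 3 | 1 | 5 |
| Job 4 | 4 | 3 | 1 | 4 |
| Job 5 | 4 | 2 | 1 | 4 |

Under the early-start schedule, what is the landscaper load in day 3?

8

At early start, day 3 has: Job 3, Job 4, Job 5.
Demand: 3 + 3 + 2 = 8.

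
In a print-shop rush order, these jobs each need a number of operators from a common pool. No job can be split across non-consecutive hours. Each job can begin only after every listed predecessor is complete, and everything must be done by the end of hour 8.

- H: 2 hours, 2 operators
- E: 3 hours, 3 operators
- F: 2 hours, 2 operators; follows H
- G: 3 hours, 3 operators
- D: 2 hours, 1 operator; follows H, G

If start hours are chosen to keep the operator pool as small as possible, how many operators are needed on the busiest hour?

Early-start (H@1, E@1, F@3, G@1, D@4) gives peak 8: h1:8  h2:8  h3:8  h4:3  h5:1  h6:0  h7:0  h8:0.
Shift G→4, D→7.
Schedule H@1, E@1, F@3, G@4, D@7: h1:5  h2:5  h3:5  h4:5  h5:3  h6:3  h7:1  h8:1 — peak 5.

5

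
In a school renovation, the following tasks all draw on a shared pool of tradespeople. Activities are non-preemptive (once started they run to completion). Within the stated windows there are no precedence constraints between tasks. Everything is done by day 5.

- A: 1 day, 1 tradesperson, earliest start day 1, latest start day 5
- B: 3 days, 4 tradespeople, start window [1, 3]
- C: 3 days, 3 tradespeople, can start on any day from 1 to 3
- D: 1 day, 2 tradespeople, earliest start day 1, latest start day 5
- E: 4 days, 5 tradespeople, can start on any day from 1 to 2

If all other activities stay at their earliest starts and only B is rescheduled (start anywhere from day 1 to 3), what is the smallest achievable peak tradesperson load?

B@1: d1:15  d2:12  d3:12  d4:5  d5:0 → peak 15
B@2: d1:11  d2:12  d3:12  d4:9  d5:0 → peak 12
B@3: d1:11  d2:8  d3:12  d4:9  d5:4 → peak 12
Best is B@2, peak 12.

12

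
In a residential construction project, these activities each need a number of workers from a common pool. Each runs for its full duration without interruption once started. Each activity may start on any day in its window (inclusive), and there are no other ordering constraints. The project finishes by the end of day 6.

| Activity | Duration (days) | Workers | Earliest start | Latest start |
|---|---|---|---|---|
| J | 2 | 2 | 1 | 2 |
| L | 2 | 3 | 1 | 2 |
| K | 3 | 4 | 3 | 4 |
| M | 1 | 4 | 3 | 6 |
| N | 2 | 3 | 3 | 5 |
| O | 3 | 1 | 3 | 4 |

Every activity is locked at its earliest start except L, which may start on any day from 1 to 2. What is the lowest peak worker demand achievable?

12

L@1: d1:5  d2:5  d3:12  d4:8  d5:5  d6:0 → peak 12
L@2: d1:2  d2:5  d3:15  d4:8  d5:5  d6:0 → peak 15
Best is L@1, peak 12.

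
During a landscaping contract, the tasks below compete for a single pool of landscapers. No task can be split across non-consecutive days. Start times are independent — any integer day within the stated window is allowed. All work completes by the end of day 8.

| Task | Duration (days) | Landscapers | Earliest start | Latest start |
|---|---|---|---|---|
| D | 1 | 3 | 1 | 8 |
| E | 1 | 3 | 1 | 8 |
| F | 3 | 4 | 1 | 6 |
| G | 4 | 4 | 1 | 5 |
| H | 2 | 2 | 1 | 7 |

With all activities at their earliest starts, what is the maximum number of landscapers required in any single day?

Early-start schedule: D@1, E@1, F@1, G@1, H@1.
Load per day: day 1: 16, day 2: 10, day 3: 8, day 4: 4, day 5: 0, day 6: 0, day 7: 0, day 8: 0.
Peak is 16.

16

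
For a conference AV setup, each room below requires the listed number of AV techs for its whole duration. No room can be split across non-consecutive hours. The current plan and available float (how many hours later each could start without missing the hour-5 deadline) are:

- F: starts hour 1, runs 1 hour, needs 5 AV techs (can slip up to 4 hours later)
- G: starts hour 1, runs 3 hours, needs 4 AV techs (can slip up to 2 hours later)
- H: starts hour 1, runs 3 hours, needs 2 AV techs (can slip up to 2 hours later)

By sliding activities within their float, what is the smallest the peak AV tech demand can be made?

6

Early-start (F@1, G@1, H@1) gives peak 11: h1:11  h2:6  h3:6  h4:0  h5:0.
Shift G→2, H→2.
Schedule F@1, G@2, H@2: h1:5  h2:6  h3:6  h4:6  h5:0 — peak 6.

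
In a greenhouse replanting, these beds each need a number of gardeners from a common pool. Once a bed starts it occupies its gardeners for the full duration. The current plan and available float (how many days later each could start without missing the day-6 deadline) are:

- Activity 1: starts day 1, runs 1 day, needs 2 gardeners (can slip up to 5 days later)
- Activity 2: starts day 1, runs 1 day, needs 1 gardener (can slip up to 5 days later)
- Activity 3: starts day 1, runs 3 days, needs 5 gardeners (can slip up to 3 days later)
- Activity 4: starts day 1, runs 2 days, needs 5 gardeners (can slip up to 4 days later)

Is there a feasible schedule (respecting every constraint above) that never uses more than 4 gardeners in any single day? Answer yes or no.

Total gardener-days = 28; over 6 days the average is 28/6 > 4, so some day must exceed 4.

no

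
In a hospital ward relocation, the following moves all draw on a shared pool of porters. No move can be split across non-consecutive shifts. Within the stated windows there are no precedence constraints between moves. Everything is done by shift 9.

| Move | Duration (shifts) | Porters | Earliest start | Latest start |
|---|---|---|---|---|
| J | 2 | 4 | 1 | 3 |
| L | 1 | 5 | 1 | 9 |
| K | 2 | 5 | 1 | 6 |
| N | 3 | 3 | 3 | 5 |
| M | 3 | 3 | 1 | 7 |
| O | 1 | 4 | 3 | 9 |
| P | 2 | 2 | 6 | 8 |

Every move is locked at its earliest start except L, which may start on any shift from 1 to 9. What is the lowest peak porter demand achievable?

12

L@1: s1:17  s2:12  s3:10  s4:3  s5:3  s6:2  s7:2  s8:0  s9:0 → peak 17
L@2: s1:12  s2:17  s3:10  s4:3  s5:3  s6:2  s7:2  s8:0  s9:0 → peak 17
L@3: s1:12  s2:12  s3:15  s4:3  s5:3  s6:2  s7:2  s8:0  s9:0 → peak 15
L@4: s1:12  s2:12  s3:10  s4:8  s5:3  s6:2  s7:2  s8:0  s9:0 → peak 12
L@5: s1:12  s2:12  s3:10  s4:3  s5:8  s6:2  s7:2  s8:0  s9:0 → peak 12
L@6: s1:12  s2:12  s3:10  s4:3  s5:3  s6:7  s7:2  s8:0  s9:0 → peak 12
L@7: s1:12  s2:12  s3:10  s4:3  s5:3  s6:2  s7:7  s8:0  s9:0 → peak 12
L@8: s1:12  s2:12  s3:10  s4:3  s5:3  s6:2  s7:2  s8:5  s9:0 → peak 12
L@9: s1:12  s2:12  s3:10  s4:3  s5:3  s6:2  s7:2  s8:0  s9:5 → peak 12
Best is L@4, peak 12.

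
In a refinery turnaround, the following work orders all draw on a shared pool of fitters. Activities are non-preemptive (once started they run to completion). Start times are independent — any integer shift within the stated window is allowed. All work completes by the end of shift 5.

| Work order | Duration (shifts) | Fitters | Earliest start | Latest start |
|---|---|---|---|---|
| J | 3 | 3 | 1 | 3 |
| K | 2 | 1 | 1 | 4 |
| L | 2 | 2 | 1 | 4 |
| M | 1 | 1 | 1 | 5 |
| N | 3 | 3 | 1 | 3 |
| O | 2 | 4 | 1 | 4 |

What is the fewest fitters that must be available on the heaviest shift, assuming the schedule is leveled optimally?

Early-start (J@1, K@1, L@1, M@1, N@1, O@1) gives peak 14: s1:14  s2:13  s3:6  s4:0  s5:0.
Shift N→3, O→4.
Schedule J@1, K@1, L@1, M@1, N@3, O@4: s1:7  s2:6  s3:6  s4:7  s5:7 — peak 7.
Total fitter-shifts = 33 over 5 shifts ⇒ peak ≥ ⌈33/5⌉ = 7, so 7 is optimal.

7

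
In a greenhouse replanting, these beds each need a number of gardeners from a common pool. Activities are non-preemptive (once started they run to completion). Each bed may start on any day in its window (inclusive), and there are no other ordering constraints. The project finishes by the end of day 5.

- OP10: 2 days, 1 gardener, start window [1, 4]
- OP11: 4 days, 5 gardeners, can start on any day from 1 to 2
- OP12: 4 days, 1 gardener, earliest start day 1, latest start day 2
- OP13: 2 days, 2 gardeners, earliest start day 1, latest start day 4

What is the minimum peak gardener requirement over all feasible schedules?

Early-start (OP10@1, OP11@1, OP12@1, OP13@1) gives peak 9: d1:9  d2:9  d3:6  d4:6  d5:0.
Shift OP13→3.
Schedule OP10@1, OP11@1, OP12@1, OP13@3: d1:7  d2:7  d3:8  d4:8  d5:0 — peak 8.

8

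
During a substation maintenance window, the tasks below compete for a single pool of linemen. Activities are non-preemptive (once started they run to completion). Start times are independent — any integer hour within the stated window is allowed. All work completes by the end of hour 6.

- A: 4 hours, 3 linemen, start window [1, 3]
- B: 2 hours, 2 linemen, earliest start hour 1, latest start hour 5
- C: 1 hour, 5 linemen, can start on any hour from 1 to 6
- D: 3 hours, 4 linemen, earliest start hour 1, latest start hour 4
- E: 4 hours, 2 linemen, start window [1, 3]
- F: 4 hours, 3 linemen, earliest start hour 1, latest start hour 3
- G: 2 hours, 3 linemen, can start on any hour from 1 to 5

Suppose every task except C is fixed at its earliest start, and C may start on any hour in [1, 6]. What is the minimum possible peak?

C@1: h1:22  h2:17  h3:12  h4:8  h5:0  h6:0 → peak 22
C@2: h1:17  h2:22  h3:12  h4:8  h5:0  h6:0 → peak 22
C@3: h1:17  h2:17  h3:17  h4:8  h5:0  h6:0 → peak 17
C@4: h1:17  h2:17  h3:12  h4:13  h5:0  h6:0 → peak 17
C@5: h1:17  h2:17  h3:12  h4:8  h5:5  h6:0 → peak 17
C@6: h1:17  h2:17  h3:12  h4:8  h5:0  h6:5 → peak 17
Best is C@3, peak 17.

17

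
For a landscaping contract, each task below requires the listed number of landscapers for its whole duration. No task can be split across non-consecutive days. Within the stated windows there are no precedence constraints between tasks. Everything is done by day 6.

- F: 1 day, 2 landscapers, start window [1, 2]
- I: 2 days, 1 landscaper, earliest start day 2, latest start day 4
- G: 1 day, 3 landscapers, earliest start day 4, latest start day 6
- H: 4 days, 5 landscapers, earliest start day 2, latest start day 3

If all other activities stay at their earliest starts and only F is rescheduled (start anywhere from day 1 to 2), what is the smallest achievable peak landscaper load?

8

F@1: d1:2  d2:6  d3:6  d4:8  d5:5  d6:0 → peak 8
F@2: d1:0  d2:8  d3:6  d4:8  d5:5  d6:0 → peak 8
Best is F@1, peak 8.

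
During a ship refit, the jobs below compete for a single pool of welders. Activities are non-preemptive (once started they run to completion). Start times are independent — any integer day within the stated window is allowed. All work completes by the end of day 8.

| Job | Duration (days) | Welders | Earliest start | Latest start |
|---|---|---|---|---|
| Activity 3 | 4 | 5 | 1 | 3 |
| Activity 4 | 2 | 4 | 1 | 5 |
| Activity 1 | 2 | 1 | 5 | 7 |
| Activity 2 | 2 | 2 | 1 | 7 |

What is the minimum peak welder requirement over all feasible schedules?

5

Early-start (Activity 3@1, Activity 4@1, Activity 1@5, Activity 2@1) gives peak 11: d1:11  d2:11  d3:5  d4:5  d5:1  d6:1  d7:0  d8:0.
Shift Activity 4→5, Activity 2→7.
Schedule Activity 3@1, Activity 4@5, Activity 1@5, Activity 2@7: d1:5  d2:5  d3:5  d4:5  d5:5  d6:5  d7:2  d8:2 — peak 5.
Total welder-days = 34 over 8 days ⇒ peak ≥ ⌈34/8⌉ = 5, so 5 is optimal.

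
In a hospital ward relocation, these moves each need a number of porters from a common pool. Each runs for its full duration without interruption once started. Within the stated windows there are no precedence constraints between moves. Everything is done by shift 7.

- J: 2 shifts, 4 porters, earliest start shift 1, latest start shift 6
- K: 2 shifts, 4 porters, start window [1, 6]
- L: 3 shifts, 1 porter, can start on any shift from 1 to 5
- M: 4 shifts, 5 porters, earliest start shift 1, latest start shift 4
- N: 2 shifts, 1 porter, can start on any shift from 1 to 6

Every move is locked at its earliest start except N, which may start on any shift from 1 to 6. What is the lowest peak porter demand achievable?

N@1: s1:15  s2:15  s3:6  s4:5  s5:0  s6:0  s7:0 → peak 15
N@2: s1:14  s2:15  s3:7  s4:5  s5:0  s6:0  s7:0 → peak 15
N@3: s1:14  s2:14  s3:7  s4:6  s5:0  s6:0  s7:0 → peak 14
N@4: s1:14  s2:14  s3:6  s4:6  s5:1  s6:0  s7:0 → peak 14
N@5: s1:14  s2:14  s3:6  s4:5  s5:1  s6:1  s7:0 → peak 14
N@6: s1:14  s2:14  s3:6  s4:5  s5:0  s6:1  s7:1 → peak 14
Best is N@3, peak 14.

14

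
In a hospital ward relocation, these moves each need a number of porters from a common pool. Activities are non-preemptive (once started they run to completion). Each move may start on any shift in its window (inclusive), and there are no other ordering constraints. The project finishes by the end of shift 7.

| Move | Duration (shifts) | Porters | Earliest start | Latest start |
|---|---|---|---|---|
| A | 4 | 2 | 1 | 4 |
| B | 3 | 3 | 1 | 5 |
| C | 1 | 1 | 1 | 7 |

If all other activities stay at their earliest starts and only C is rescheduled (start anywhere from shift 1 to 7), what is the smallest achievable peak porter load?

5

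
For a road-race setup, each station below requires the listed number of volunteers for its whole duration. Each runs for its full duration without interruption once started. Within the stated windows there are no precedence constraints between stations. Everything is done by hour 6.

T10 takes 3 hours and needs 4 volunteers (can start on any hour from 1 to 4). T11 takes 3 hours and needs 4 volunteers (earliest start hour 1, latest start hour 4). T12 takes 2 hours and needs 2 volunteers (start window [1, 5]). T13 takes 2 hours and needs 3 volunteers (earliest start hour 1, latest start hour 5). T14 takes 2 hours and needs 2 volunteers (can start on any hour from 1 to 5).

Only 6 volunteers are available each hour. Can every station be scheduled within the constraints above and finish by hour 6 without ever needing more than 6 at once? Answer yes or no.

Total volunteer-hours = 38; over 6 hours the average is 38/6 > 6, so some hour must exceed 6.

no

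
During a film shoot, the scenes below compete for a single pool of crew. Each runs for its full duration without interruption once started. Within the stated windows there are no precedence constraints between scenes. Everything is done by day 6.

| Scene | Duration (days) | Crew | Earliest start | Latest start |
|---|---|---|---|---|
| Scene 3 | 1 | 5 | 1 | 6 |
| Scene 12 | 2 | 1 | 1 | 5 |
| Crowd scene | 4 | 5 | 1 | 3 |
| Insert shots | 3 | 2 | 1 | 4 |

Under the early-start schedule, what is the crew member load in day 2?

At early start, day 2 has: Scene 12, Crowd scene, Insert shots.
Demand: 1 + 5 + 2 = 8.

8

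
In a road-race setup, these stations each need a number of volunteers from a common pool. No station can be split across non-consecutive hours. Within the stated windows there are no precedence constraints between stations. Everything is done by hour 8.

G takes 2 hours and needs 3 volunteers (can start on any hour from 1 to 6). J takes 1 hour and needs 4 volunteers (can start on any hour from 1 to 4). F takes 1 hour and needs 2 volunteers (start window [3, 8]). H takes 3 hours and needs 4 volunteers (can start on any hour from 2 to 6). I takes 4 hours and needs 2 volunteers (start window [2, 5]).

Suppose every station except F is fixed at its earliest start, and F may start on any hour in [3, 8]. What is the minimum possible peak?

9

F@3: h1:7  h2:9  h3:8  h4:6  h5:2  h6:0  h7:0  h8:0 → peak 9
F@4: h1:7  h2:9  h3:6  h4:8  h5:2  h6:0  h7:0  h8:0 → peak 9
F@5: h1:7  h2:9  h3:6  h4:6  h5:4  h6:0  h7:0  h8:0 → peak 9
F@6: h1:7  h2:9  h3:6  h4:6  h5:2  h6:2  h7:0  h8:0 → peak 9
F@7: h1:7  h2:9  h3:6  h4:6  h5:2  h6:0  h7:2  h8:0 → peak 9
F@8: h1:7  h2:9  h3:6  h4:6  h5:2  h6:0  h7:0  h8:2 → peak 9
Best is F@3, peak 9.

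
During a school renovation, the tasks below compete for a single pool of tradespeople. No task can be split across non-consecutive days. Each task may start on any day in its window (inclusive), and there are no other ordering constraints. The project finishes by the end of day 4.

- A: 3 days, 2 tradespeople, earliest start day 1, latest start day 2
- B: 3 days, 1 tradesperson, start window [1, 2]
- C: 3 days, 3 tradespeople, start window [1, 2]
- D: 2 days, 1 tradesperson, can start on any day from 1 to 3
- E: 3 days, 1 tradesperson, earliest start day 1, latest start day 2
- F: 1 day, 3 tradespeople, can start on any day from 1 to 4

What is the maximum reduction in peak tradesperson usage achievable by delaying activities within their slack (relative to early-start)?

3

Early-start peak: d1:11  d2:8  d3:7  d4:0 ⇒ 11.
Leveled (A@1, B@1, C@1, D@1, E@1, F@4): d1:8  d2:8  d3:7  d4:3 ⇒ 8.
Reduction 11 − 8 = 3.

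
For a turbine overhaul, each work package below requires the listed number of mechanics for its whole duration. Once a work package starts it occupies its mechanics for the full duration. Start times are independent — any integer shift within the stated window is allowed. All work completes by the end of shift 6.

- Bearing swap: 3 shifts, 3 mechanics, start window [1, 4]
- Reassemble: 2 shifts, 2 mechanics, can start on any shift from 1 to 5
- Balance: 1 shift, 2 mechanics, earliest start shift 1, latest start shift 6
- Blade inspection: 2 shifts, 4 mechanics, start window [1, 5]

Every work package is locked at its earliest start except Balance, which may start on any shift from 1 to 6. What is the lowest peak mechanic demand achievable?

Balance@1: s1:11  s2:9  s3:3  s4:0  s5:0  s6:0 → peak 11
Balance@2: s1:9  s2:11  s3:3  s4:0  s5:0  s6:0 → peak 11
Balance@3: s1:9  s2:9  s3:5  s4:0  s5:0  s6:0 → peak 9
Balance@4: s1:9  s2:9  s3:3  s4:2  s5:0  s6:0 → peak 9
Balance@5: s1:9  s2:9  s3:3  s4:0  s5:2  s6:0 → peak 9
Balance@6: s1:9  s2:9  s3:3  s4:0  s5:0  s6:2 → peak 9
Best is Balance@3, peak 9.

9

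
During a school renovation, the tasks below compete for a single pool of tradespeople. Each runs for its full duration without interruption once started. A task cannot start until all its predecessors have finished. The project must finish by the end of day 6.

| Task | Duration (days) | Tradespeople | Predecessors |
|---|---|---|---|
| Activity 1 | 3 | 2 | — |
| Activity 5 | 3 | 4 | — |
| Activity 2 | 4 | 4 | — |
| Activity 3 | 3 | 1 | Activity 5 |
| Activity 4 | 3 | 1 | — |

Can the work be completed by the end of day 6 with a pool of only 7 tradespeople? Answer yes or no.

no

The minimum achievable peak is 8; 7 < 8, so no feasible schedule stays within the cap.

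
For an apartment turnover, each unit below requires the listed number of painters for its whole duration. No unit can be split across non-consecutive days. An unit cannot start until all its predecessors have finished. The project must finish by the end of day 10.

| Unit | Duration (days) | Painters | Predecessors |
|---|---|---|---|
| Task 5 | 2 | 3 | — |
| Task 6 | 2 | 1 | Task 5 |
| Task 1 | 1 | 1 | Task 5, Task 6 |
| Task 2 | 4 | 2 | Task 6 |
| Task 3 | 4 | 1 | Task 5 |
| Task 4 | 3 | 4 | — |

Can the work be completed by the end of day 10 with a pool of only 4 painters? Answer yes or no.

The minimum achievable peak is 5; 4 < 5, so no feasible schedule stays within the cap.

no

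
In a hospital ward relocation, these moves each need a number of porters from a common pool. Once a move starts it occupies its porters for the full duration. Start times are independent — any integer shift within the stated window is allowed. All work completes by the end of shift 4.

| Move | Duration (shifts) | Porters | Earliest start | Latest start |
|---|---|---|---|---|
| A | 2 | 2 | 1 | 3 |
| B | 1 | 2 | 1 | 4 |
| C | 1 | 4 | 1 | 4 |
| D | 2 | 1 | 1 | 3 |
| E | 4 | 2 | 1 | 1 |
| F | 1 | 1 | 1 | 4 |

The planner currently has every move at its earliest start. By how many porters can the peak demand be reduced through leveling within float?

6

Early-start peak: s1:12  s2:5  s3:2  s4:2 ⇒ 12.
Leveled (A@1, B@1, C@4, D@2, E@1, F@2): s1:6  s2:6  s3:3  s4:6 ⇒ 6.
Reduction 12 − 6 = 6.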